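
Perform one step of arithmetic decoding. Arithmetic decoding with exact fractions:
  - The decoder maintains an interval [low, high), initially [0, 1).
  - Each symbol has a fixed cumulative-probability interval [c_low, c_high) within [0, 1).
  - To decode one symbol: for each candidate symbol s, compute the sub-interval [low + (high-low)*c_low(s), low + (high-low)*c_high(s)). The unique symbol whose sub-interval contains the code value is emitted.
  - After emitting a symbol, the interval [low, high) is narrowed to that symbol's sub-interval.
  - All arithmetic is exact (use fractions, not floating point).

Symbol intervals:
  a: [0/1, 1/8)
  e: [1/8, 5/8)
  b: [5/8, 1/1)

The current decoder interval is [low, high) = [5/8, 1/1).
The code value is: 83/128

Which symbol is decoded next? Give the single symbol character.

Interval width = high − low = 1/1 − 5/8 = 3/8
Scaled code = (code − low) / width = (83/128 − 5/8) / 3/8 = 1/16
  a: [0/1, 1/8) ← scaled code falls here ✓
  e: [1/8, 5/8) 
  b: [5/8, 1/1) 

Answer: a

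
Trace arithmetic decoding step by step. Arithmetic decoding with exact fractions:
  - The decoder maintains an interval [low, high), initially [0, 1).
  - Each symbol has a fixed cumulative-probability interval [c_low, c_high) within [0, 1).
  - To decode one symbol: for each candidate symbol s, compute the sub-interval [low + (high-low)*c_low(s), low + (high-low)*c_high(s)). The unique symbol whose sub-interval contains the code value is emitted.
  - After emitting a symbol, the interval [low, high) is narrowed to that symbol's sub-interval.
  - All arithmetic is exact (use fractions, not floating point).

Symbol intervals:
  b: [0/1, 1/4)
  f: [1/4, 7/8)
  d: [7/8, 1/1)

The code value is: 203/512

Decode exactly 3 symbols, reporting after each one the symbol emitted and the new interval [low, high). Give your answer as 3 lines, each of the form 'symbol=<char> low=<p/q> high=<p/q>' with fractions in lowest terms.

Step 1: interval [0/1, 1/1), width = 1/1 - 0/1 = 1/1
  'b': [0/1 + 1/1*0/1, 0/1 + 1/1*1/4) = [0/1, 1/4)
  'f': [0/1 + 1/1*1/4, 0/1 + 1/1*7/8) = [1/4, 7/8) <- contains code 203/512
  'd': [0/1 + 1/1*7/8, 0/1 + 1/1*1/1) = [7/8, 1/1)
  emit 'f', narrow to [1/4, 7/8)
Step 2: interval [1/4, 7/8), width = 7/8 - 1/4 = 5/8
  'b': [1/4 + 5/8*0/1, 1/4 + 5/8*1/4) = [1/4, 13/32) <- contains code 203/512
  'f': [1/4 + 5/8*1/4, 1/4 + 5/8*7/8) = [13/32, 51/64)
  'd': [1/4 + 5/8*7/8, 1/4 + 5/8*1/1) = [51/64, 7/8)
  emit 'b', narrow to [1/4, 13/32)
Step 3: interval [1/4, 13/32), width = 13/32 - 1/4 = 5/32
  'b': [1/4 + 5/32*0/1, 1/4 + 5/32*1/4) = [1/4, 37/128)
  'f': [1/4 + 5/32*1/4, 1/4 + 5/32*7/8) = [37/128, 99/256)
  'd': [1/4 + 5/32*7/8, 1/4 + 5/32*1/1) = [99/256, 13/32) <- contains code 203/512
  emit 'd', narrow to [99/256, 13/32)

Answer: symbol=f low=1/4 high=7/8
symbol=b low=1/4 high=13/32
symbol=d low=99/256 high=13/32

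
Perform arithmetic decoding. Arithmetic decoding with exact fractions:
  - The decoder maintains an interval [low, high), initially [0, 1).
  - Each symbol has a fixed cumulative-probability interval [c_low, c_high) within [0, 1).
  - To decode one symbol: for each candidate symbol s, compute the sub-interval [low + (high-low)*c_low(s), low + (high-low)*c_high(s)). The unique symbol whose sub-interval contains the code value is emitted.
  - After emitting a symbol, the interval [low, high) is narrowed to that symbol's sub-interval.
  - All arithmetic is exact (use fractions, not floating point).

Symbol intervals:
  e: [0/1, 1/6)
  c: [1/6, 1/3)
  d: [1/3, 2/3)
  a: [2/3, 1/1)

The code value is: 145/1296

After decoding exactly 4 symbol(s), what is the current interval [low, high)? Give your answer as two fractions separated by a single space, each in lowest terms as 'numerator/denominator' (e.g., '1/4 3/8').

Answer: 1/9 73/648

Derivation:
Step 1: interval [0/1, 1/1), width = 1/1 - 0/1 = 1/1
  'e': [0/1 + 1/1*0/1, 0/1 + 1/1*1/6) = [0/1, 1/6) <- contains code 145/1296
  'c': [0/1 + 1/1*1/6, 0/1 + 1/1*1/3) = [1/6, 1/3)
  'd': [0/1 + 1/1*1/3, 0/1 + 1/1*2/3) = [1/3, 2/3)
  'a': [0/1 + 1/1*2/3, 0/1 + 1/1*1/1) = [2/3, 1/1)
  emit 'e', narrow to [0/1, 1/6)
Step 2: interval [0/1, 1/6), width = 1/6 - 0/1 = 1/6
  'e': [0/1 + 1/6*0/1, 0/1 + 1/6*1/6) = [0/1, 1/36)
  'c': [0/1 + 1/6*1/6, 0/1 + 1/6*1/3) = [1/36, 1/18)
  'd': [0/1 + 1/6*1/3, 0/1 + 1/6*2/3) = [1/18, 1/9)
  'a': [0/1 + 1/6*2/3, 0/1 + 1/6*1/1) = [1/9, 1/6) <- contains code 145/1296
  emit 'a', narrow to [1/9, 1/6)
Step 3: interval [1/9, 1/6), width = 1/6 - 1/9 = 1/18
  'e': [1/9 + 1/18*0/1, 1/9 + 1/18*1/6) = [1/9, 13/108) <- contains code 145/1296
  'c': [1/9 + 1/18*1/6, 1/9 + 1/18*1/3) = [13/108, 7/54)
  'd': [1/9 + 1/18*1/3, 1/9 + 1/18*2/3) = [7/54, 4/27)
  'a': [1/9 + 1/18*2/3, 1/9 + 1/18*1/1) = [4/27, 1/6)
  emit 'e', narrow to [1/9, 13/108)
Step 4: interval [1/9, 13/108), width = 13/108 - 1/9 = 1/108
  'e': [1/9 + 1/108*0/1, 1/9 + 1/108*1/6) = [1/9, 73/648) <- contains code 145/1296
  'c': [1/9 + 1/108*1/6, 1/9 + 1/108*1/3) = [73/648, 37/324)
  'd': [1/9 + 1/108*1/3, 1/9 + 1/108*2/3) = [37/324, 19/162)
  'a': [1/9 + 1/108*2/3, 1/9 + 1/108*1/1) = [19/162, 13/108)
  emit 'e', narrow to [1/9, 73/648)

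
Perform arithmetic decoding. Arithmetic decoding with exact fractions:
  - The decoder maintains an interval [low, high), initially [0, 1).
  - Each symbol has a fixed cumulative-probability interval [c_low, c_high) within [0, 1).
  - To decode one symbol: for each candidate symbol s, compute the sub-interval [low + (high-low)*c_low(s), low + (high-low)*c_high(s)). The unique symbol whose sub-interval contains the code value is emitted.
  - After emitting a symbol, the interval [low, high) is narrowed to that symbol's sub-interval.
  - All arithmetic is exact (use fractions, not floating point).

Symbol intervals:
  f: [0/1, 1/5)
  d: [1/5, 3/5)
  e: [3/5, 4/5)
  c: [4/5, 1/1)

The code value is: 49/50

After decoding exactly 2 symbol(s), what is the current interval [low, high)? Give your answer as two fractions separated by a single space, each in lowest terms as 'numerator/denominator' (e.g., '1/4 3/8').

Step 1: interval [0/1, 1/1), width = 1/1 - 0/1 = 1/1
  'f': [0/1 + 1/1*0/1, 0/1 + 1/1*1/5) = [0/1, 1/5)
  'd': [0/1 + 1/1*1/5, 0/1 + 1/1*3/5) = [1/5, 3/5)
  'e': [0/1 + 1/1*3/5, 0/1 + 1/1*4/5) = [3/5, 4/5)
  'c': [0/1 + 1/1*4/5, 0/1 + 1/1*1/1) = [4/5, 1/1) <- contains code 49/50
  emit 'c', narrow to [4/5, 1/1)
Step 2: interval [4/5, 1/1), width = 1/1 - 4/5 = 1/5
  'f': [4/5 + 1/5*0/1, 4/5 + 1/5*1/5) = [4/5, 21/25)
  'd': [4/5 + 1/5*1/5, 4/5 + 1/5*3/5) = [21/25, 23/25)
  'e': [4/5 + 1/5*3/5, 4/5 + 1/5*4/5) = [23/25, 24/25)
  'c': [4/5 + 1/5*4/5, 4/5 + 1/5*1/1) = [24/25, 1/1) <- contains code 49/50
  emit 'c', narrow to [24/25, 1/1)

Answer: 24/25 1/1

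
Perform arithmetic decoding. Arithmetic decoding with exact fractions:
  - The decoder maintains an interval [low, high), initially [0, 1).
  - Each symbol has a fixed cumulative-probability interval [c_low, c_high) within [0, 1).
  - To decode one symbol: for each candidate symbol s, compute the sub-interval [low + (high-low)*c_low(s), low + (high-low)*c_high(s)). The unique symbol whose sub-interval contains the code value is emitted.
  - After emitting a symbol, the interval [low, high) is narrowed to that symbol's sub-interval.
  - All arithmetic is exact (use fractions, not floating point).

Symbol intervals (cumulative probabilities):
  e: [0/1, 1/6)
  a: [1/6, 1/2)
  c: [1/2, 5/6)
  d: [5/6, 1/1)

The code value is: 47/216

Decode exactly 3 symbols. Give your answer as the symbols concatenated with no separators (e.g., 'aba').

Answer: aed

Derivation:
Step 1: interval [0/1, 1/1), width = 1/1 - 0/1 = 1/1
  'e': [0/1 + 1/1*0/1, 0/1 + 1/1*1/6) = [0/1, 1/6)
  'a': [0/1 + 1/1*1/6, 0/1 + 1/1*1/2) = [1/6, 1/2) <- contains code 47/216
  'c': [0/1 + 1/1*1/2, 0/1 + 1/1*5/6) = [1/2, 5/6)
  'd': [0/1 + 1/1*5/6, 0/1 + 1/1*1/1) = [5/6, 1/1)
  emit 'a', narrow to [1/6, 1/2)
Step 2: interval [1/6, 1/2), width = 1/2 - 1/6 = 1/3
  'e': [1/6 + 1/3*0/1, 1/6 + 1/3*1/6) = [1/6, 2/9) <- contains code 47/216
  'a': [1/6 + 1/3*1/6, 1/6 + 1/3*1/2) = [2/9, 1/3)
  'c': [1/6 + 1/3*1/2, 1/6 + 1/3*5/6) = [1/3, 4/9)
  'd': [1/6 + 1/3*5/6, 1/6 + 1/3*1/1) = [4/9, 1/2)
  emit 'e', narrow to [1/6, 2/9)
Step 3: interval [1/6, 2/9), width = 2/9 - 1/6 = 1/18
  'e': [1/6 + 1/18*0/1, 1/6 + 1/18*1/6) = [1/6, 19/108)
  'a': [1/6 + 1/18*1/6, 1/6 + 1/18*1/2) = [19/108, 7/36)
  'c': [1/6 + 1/18*1/2, 1/6 + 1/18*5/6) = [7/36, 23/108)
  'd': [1/6 + 1/18*5/6, 1/6 + 1/18*1/1) = [23/108, 2/9) <- contains code 47/216
  emit 'd', narrow to [23/108, 2/9)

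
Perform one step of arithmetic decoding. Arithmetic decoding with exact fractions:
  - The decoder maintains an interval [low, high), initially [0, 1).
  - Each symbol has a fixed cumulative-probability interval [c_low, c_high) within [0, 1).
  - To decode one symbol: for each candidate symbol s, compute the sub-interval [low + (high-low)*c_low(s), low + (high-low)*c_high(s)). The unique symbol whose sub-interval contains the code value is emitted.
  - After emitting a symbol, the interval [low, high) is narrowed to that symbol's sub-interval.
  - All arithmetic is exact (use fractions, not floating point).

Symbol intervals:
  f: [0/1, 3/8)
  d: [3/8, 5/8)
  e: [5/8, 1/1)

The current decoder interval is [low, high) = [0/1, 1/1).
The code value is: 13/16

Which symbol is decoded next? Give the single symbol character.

Answer: e

Derivation:
Interval width = high − low = 1/1 − 0/1 = 1/1
Scaled code = (code − low) / width = (13/16 − 0/1) / 1/1 = 13/16
  f: [0/1, 3/8) 
  d: [3/8, 5/8) 
  e: [5/8, 1/1) ← scaled code falls here ✓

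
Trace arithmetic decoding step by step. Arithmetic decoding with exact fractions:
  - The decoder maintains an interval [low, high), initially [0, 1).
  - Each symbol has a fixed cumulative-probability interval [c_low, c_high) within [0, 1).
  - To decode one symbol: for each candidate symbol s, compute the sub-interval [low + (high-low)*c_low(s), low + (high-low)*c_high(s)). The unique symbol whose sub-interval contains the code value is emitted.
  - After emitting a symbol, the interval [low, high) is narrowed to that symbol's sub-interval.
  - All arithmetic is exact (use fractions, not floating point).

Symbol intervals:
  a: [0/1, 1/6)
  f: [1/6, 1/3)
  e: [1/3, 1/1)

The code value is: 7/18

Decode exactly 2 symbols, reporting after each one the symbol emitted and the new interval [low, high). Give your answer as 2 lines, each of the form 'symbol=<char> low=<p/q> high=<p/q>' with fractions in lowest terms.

Answer: symbol=e low=1/3 high=1/1
symbol=a low=1/3 high=4/9

Derivation:
Step 1: interval [0/1, 1/1), width = 1/1 - 0/1 = 1/1
  'a': [0/1 + 1/1*0/1, 0/1 + 1/1*1/6) = [0/1, 1/6)
  'f': [0/1 + 1/1*1/6, 0/1 + 1/1*1/3) = [1/6, 1/3)
  'e': [0/1 + 1/1*1/3, 0/1 + 1/1*1/1) = [1/3, 1/1) <- contains code 7/18
  emit 'e', narrow to [1/3, 1/1)
Step 2: interval [1/3, 1/1), width = 1/1 - 1/3 = 2/3
  'a': [1/3 + 2/3*0/1, 1/3 + 2/3*1/6) = [1/3, 4/9) <- contains code 7/18
  'f': [1/3 + 2/3*1/6, 1/3 + 2/3*1/3) = [4/9, 5/9)
  'e': [1/3 + 2/3*1/3, 1/3 + 2/3*1/1) = [5/9, 1/1)
  emit 'a', narrow to [1/3, 4/9)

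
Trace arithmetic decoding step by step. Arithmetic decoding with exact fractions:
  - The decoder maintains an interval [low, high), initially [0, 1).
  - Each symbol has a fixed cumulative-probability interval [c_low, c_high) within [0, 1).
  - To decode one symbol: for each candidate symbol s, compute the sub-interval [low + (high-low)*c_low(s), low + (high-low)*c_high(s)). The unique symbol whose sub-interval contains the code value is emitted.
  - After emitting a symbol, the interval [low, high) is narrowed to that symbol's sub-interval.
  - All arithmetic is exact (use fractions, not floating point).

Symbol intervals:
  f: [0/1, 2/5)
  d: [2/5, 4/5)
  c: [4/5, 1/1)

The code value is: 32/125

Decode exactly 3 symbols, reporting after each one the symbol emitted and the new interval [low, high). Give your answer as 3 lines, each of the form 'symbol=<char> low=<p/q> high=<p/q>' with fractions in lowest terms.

Answer: symbol=f low=0/1 high=2/5
symbol=d low=4/25 high=8/25
symbol=d low=28/125 high=36/125

Derivation:
Step 1: interval [0/1, 1/1), width = 1/1 - 0/1 = 1/1
  'f': [0/1 + 1/1*0/1, 0/1 + 1/1*2/5) = [0/1, 2/5) <- contains code 32/125
  'd': [0/1 + 1/1*2/5, 0/1 + 1/1*4/5) = [2/5, 4/5)
  'c': [0/1 + 1/1*4/5, 0/1 + 1/1*1/1) = [4/5, 1/1)
  emit 'f', narrow to [0/1, 2/5)
Step 2: interval [0/1, 2/5), width = 2/5 - 0/1 = 2/5
  'f': [0/1 + 2/5*0/1, 0/1 + 2/5*2/5) = [0/1, 4/25)
  'd': [0/1 + 2/5*2/5, 0/1 + 2/5*4/5) = [4/25, 8/25) <- contains code 32/125
  'c': [0/1 + 2/5*4/5, 0/1 + 2/5*1/1) = [8/25, 2/5)
  emit 'd', narrow to [4/25, 8/25)
Step 3: interval [4/25, 8/25), width = 8/25 - 4/25 = 4/25
  'f': [4/25 + 4/25*0/1, 4/25 + 4/25*2/5) = [4/25, 28/125)
  'd': [4/25 + 4/25*2/5, 4/25 + 4/25*4/5) = [28/125, 36/125) <- contains code 32/125
  'c': [4/25 + 4/25*4/5, 4/25 + 4/25*1/1) = [36/125, 8/25)
  emit 'd', narrow to [28/125, 36/125)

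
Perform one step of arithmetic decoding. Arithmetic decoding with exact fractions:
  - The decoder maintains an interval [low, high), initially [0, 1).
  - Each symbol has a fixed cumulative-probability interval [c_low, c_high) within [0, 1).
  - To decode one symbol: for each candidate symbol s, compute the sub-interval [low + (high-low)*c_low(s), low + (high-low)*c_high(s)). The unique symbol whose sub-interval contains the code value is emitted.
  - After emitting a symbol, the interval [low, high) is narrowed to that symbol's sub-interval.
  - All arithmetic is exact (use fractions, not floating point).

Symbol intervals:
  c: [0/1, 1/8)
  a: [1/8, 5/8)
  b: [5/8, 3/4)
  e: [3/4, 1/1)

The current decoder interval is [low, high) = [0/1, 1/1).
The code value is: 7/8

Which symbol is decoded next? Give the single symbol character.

Answer: e

Derivation:
Interval width = high − low = 1/1 − 0/1 = 1/1
Scaled code = (code − low) / width = (7/8 − 0/1) / 1/1 = 7/8
  c: [0/1, 1/8) 
  a: [1/8, 5/8) 
  b: [5/8, 3/4) 
  e: [3/4, 1/1) ← scaled code falls here ✓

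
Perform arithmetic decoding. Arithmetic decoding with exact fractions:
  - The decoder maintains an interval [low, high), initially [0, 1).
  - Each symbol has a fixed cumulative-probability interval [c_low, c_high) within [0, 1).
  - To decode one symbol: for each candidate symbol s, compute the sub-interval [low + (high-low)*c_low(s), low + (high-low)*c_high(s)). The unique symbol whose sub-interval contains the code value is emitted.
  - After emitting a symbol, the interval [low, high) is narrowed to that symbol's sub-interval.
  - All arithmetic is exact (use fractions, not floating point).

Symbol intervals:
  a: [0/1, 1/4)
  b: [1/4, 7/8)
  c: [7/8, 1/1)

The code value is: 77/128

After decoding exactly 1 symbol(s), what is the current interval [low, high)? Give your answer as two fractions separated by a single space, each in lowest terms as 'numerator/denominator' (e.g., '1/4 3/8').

Answer: 1/4 7/8

Derivation:
Step 1: interval [0/1, 1/1), width = 1/1 - 0/1 = 1/1
  'a': [0/1 + 1/1*0/1, 0/1 + 1/1*1/4) = [0/1, 1/4)
  'b': [0/1 + 1/1*1/4, 0/1 + 1/1*7/8) = [1/4, 7/8) <- contains code 77/128
  'c': [0/1 + 1/1*7/8, 0/1 + 1/1*1/1) = [7/8, 1/1)
  emit 'b', narrow to [1/4, 7/8)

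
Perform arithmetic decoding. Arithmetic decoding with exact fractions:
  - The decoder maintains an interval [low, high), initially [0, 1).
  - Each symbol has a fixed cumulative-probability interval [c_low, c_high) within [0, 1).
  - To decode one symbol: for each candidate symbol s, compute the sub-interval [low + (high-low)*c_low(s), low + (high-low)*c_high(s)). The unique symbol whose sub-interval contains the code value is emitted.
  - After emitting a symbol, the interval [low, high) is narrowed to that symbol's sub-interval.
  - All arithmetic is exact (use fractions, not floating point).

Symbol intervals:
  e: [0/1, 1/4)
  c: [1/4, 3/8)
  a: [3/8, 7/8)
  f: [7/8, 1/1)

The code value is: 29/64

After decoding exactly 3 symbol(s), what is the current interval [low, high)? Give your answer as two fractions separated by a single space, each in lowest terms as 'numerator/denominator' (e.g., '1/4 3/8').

Step 1: interval [0/1, 1/1), width = 1/1 - 0/1 = 1/1
  'e': [0/1 + 1/1*0/1, 0/1 + 1/1*1/4) = [0/1, 1/4)
  'c': [0/1 + 1/1*1/4, 0/1 + 1/1*3/8) = [1/4, 3/8)
  'a': [0/1 + 1/1*3/8, 0/1 + 1/1*7/8) = [3/8, 7/8) <- contains code 29/64
  'f': [0/1 + 1/1*7/8, 0/1 + 1/1*1/1) = [7/8, 1/1)
  emit 'a', narrow to [3/8, 7/8)
Step 2: interval [3/8, 7/8), width = 7/8 - 3/8 = 1/2
  'e': [3/8 + 1/2*0/1, 3/8 + 1/2*1/4) = [3/8, 1/2) <- contains code 29/64
  'c': [3/8 + 1/2*1/4, 3/8 + 1/2*3/8) = [1/2, 9/16)
  'a': [3/8 + 1/2*3/8, 3/8 + 1/2*7/8) = [9/16, 13/16)
  'f': [3/8 + 1/2*7/8, 3/8 + 1/2*1/1) = [13/16, 7/8)
  emit 'e', narrow to [3/8, 1/2)
Step 3: interval [3/8, 1/2), width = 1/2 - 3/8 = 1/8
  'e': [3/8 + 1/8*0/1, 3/8 + 1/8*1/4) = [3/8, 13/32)
  'c': [3/8 + 1/8*1/4, 3/8 + 1/8*3/8) = [13/32, 27/64)
  'a': [3/8 + 1/8*3/8, 3/8 + 1/8*7/8) = [27/64, 31/64) <- contains code 29/64
  'f': [3/8 + 1/8*7/8, 3/8 + 1/8*1/1) = [31/64, 1/2)
  emit 'a', narrow to [27/64, 31/64)

Answer: 27/64 31/64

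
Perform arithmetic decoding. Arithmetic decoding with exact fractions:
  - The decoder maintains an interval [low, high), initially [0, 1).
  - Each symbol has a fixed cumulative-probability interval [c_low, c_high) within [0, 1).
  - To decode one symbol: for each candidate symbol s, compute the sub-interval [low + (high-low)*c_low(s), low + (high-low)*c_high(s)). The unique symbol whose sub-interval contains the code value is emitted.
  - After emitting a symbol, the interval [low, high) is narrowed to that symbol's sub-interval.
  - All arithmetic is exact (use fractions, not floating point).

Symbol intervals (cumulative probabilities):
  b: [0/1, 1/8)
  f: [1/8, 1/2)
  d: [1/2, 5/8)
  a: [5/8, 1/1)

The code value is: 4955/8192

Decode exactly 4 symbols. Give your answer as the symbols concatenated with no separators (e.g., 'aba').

Answer: dadd

Derivation:
Step 1: interval [0/1, 1/1), width = 1/1 - 0/1 = 1/1
  'b': [0/1 + 1/1*0/1, 0/1 + 1/1*1/8) = [0/1, 1/8)
  'f': [0/1 + 1/1*1/8, 0/1 + 1/1*1/2) = [1/8, 1/2)
  'd': [0/1 + 1/1*1/2, 0/1 + 1/1*5/8) = [1/2, 5/8) <- contains code 4955/8192
  'a': [0/1 + 1/1*5/8, 0/1 + 1/1*1/1) = [5/8, 1/1)
  emit 'd', narrow to [1/2, 5/8)
Step 2: interval [1/2, 5/8), width = 5/8 - 1/2 = 1/8
  'b': [1/2 + 1/8*0/1, 1/2 + 1/8*1/8) = [1/2, 33/64)
  'f': [1/2 + 1/8*1/8, 1/2 + 1/8*1/2) = [33/64, 9/16)
  'd': [1/2 + 1/8*1/2, 1/2 + 1/8*5/8) = [9/16, 37/64)
  'a': [1/2 + 1/8*5/8, 1/2 + 1/8*1/1) = [37/64, 5/8) <- contains code 4955/8192
  emit 'a', narrow to [37/64, 5/8)
Step 3: interval [37/64, 5/8), width = 5/8 - 37/64 = 3/64
  'b': [37/64 + 3/64*0/1, 37/64 + 3/64*1/8) = [37/64, 299/512)
  'f': [37/64 + 3/64*1/8, 37/64 + 3/64*1/2) = [299/512, 77/128)
  'd': [37/64 + 3/64*1/2, 37/64 + 3/64*5/8) = [77/128, 311/512) <- contains code 4955/8192
  'a': [37/64 + 3/64*5/8, 37/64 + 3/64*1/1) = [311/512, 5/8)
  emit 'd', narrow to [77/128, 311/512)
Step 4: interval [77/128, 311/512), width = 311/512 - 77/128 = 3/512
  'b': [77/128 + 3/512*0/1, 77/128 + 3/512*1/8) = [77/128, 2467/4096)
  'f': [77/128 + 3/512*1/8, 77/128 + 3/512*1/2) = [2467/4096, 619/1024)
  'd': [77/128 + 3/512*1/2, 77/128 + 3/512*5/8) = [619/1024, 2479/4096) <- contains code 4955/8192
  'a': [77/128 + 3/512*5/8, 77/128 + 3/512*1/1) = [2479/4096, 311/512)
  emit 'd', narrow to [619/1024, 2479/4096)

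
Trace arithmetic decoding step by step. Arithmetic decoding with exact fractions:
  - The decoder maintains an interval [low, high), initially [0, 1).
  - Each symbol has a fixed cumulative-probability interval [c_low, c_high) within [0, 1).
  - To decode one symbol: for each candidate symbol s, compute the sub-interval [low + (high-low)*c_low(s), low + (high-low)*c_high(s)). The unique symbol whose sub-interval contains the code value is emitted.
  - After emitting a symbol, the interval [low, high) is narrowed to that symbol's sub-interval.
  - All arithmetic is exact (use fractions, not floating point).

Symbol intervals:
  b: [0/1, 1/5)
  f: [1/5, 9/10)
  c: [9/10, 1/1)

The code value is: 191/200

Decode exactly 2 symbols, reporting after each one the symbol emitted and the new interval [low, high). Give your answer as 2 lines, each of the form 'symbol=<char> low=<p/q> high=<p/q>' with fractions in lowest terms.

Answer: symbol=c low=9/10 high=1/1
symbol=f low=23/25 high=99/100

Derivation:
Step 1: interval [0/1, 1/1), width = 1/1 - 0/1 = 1/1
  'b': [0/1 + 1/1*0/1, 0/1 + 1/1*1/5) = [0/1, 1/5)
  'f': [0/1 + 1/1*1/5, 0/1 + 1/1*9/10) = [1/5, 9/10)
  'c': [0/1 + 1/1*9/10, 0/1 + 1/1*1/1) = [9/10, 1/1) <- contains code 191/200
  emit 'c', narrow to [9/10, 1/1)
Step 2: interval [9/10, 1/1), width = 1/1 - 9/10 = 1/10
  'b': [9/10 + 1/10*0/1, 9/10 + 1/10*1/5) = [9/10, 23/25)
  'f': [9/10 + 1/10*1/5, 9/10 + 1/10*9/10) = [23/25, 99/100) <- contains code 191/200
  'c': [9/10 + 1/10*9/10, 9/10 + 1/10*1/1) = [99/100, 1/1)
  emit 'f', narrow to [23/25, 99/100)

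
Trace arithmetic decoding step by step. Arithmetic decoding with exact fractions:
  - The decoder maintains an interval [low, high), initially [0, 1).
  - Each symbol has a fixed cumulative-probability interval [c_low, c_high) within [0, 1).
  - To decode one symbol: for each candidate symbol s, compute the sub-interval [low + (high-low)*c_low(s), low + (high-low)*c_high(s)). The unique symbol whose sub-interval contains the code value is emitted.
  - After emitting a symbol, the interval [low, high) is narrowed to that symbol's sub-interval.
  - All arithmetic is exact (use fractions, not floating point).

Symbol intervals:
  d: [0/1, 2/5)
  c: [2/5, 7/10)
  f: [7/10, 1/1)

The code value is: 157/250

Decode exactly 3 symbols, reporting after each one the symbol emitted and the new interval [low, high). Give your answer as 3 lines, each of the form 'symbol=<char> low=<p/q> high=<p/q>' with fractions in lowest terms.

Answer: symbol=c low=2/5 high=7/10
symbol=f low=61/100 high=7/10
symbol=d low=61/100 high=323/500

Derivation:
Step 1: interval [0/1, 1/1), width = 1/1 - 0/1 = 1/1
  'd': [0/1 + 1/1*0/1, 0/1 + 1/1*2/5) = [0/1, 2/5)
  'c': [0/1 + 1/1*2/5, 0/1 + 1/1*7/10) = [2/5, 7/10) <- contains code 157/250
  'f': [0/1 + 1/1*7/10, 0/1 + 1/1*1/1) = [7/10, 1/1)
  emit 'c', narrow to [2/5, 7/10)
Step 2: interval [2/5, 7/10), width = 7/10 - 2/5 = 3/10
  'd': [2/5 + 3/10*0/1, 2/5 + 3/10*2/5) = [2/5, 13/25)
  'c': [2/5 + 3/10*2/5, 2/5 + 3/10*7/10) = [13/25, 61/100)
  'f': [2/5 + 3/10*7/10, 2/5 + 3/10*1/1) = [61/100, 7/10) <- contains code 157/250
  emit 'f', narrow to [61/100, 7/10)
Step 3: interval [61/100, 7/10), width = 7/10 - 61/100 = 9/100
  'd': [61/100 + 9/100*0/1, 61/100 + 9/100*2/5) = [61/100, 323/500) <- contains code 157/250
  'c': [61/100 + 9/100*2/5, 61/100 + 9/100*7/10) = [323/500, 673/1000)
  'f': [61/100 + 9/100*7/10, 61/100 + 9/100*1/1) = [673/1000, 7/10)
  emit 'd', narrow to [61/100, 323/500)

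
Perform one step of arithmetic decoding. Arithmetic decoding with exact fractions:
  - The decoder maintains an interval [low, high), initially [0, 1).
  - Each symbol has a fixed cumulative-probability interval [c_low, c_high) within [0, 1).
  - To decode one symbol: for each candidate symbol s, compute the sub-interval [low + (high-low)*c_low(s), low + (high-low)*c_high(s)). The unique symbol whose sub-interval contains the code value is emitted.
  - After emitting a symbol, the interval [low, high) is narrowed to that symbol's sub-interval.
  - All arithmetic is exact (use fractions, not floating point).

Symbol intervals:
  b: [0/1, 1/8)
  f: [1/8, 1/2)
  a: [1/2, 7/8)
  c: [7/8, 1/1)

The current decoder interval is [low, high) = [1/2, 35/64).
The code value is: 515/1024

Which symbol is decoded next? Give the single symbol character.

Interval width = high − low = 35/64 − 1/2 = 3/64
Scaled code = (code − low) / width = (515/1024 − 1/2) / 3/64 = 1/16
  b: [0/1, 1/8) ← scaled code falls here ✓
  f: [1/8, 1/2) 
  a: [1/2, 7/8) 
  c: [7/8, 1/1) 

Answer: b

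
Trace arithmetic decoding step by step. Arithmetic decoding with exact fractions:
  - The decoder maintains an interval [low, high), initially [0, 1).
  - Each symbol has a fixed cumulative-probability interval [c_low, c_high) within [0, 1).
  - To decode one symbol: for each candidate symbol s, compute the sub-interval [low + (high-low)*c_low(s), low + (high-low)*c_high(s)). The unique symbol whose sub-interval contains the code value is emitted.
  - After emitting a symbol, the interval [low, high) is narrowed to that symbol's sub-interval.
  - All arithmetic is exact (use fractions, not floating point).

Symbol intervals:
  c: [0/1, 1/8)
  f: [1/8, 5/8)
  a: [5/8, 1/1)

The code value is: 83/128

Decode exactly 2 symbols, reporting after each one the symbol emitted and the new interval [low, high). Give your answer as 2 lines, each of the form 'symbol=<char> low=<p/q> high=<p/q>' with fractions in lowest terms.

Step 1: interval [0/1, 1/1), width = 1/1 - 0/1 = 1/1
  'c': [0/1 + 1/1*0/1, 0/1 + 1/1*1/8) = [0/1, 1/8)
  'f': [0/1 + 1/1*1/8, 0/1 + 1/1*5/8) = [1/8, 5/8)
  'a': [0/1 + 1/1*5/8, 0/1 + 1/1*1/1) = [5/8, 1/1) <- contains code 83/128
  emit 'a', narrow to [5/8, 1/1)
Step 2: interval [5/8, 1/1), width = 1/1 - 5/8 = 3/8
  'c': [5/8 + 3/8*0/1, 5/8 + 3/8*1/8) = [5/8, 43/64) <- contains code 83/128
  'f': [5/8 + 3/8*1/8, 5/8 + 3/8*5/8) = [43/64, 55/64)
  'a': [5/8 + 3/8*5/8, 5/8 + 3/8*1/1) = [55/64, 1/1)
  emit 'c', narrow to [5/8, 43/64)

Answer: symbol=a low=5/8 high=1/1
symbol=c low=5/8 high=43/64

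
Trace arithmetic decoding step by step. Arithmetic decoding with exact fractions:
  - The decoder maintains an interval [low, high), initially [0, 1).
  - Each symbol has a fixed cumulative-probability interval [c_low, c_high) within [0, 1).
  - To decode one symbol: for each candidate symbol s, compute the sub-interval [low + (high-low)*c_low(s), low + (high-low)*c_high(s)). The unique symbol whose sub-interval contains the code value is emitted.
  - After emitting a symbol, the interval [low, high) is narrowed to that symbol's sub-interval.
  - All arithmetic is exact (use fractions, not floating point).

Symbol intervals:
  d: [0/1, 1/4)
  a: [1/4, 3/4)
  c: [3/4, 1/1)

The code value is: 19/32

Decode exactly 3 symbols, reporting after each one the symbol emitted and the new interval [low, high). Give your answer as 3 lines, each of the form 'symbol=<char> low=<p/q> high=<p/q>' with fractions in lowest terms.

Answer: symbol=a low=1/4 high=3/4
symbol=a low=3/8 high=5/8
symbol=c low=9/16 high=5/8

Derivation:
Step 1: interval [0/1, 1/1), width = 1/1 - 0/1 = 1/1
  'd': [0/1 + 1/1*0/1, 0/1 + 1/1*1/4) = [0/1, 1/4)
  'a': [0/1 + 1/1*1/4, 0/1 + 1/1*3/4) = [1/4, 3/4) <- contains code 19/32
  'c': [0/1 + 1/1*3/4, 0/1 + 1/1*1/1) = [3/4, 1/1)
  emit 'a', narrow to [1/4, 3/4)
Step 2: interval [1/4, 3/4), width = 3/4 - 1/4 = 1/2
  'd': [1/4 + 1/2*0/1, 1/4 + 1/2*1/4) = [1/4, 3/8)
  'a': [1/4 + 1/2*1/4, 1/4 + 1/2*3/4) = [3/8, 5/8) <- contains code 19/32
  'c': [1/4 + 1/2*3/4, 1/4 + 1/2*1/1) = [5/8, 3/4)
  emit 'a', narrow to [3/8, 5/8)
Step 3: interval [3/8, 5/8), width = 5/8 - 3/8 = 1/4
  'd': [3/8 + 1/4*0/1, 3/8 + 1/4*1/4) = [3/8, 7/16)
  'a': [3/8 + 1/4*1/4, 3/8 + 1/4*3/4) = [7/16, 9/16)
  'c': [3/8 + 1/4*3/4, 3/8 + 1/4*1/1) = [9/16, 5/8) <- contains code 19/32
  emit 'c', narrow to [9/16, 5/8)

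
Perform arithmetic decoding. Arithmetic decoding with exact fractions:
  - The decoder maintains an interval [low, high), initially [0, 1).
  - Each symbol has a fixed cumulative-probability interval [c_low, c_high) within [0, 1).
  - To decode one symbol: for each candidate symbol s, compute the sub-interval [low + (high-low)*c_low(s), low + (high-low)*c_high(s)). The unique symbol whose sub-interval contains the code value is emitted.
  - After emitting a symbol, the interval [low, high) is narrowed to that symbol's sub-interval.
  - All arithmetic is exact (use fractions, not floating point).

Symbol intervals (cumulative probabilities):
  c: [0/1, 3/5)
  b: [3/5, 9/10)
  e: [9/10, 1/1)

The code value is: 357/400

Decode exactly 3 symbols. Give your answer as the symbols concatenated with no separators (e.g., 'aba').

Answer: beb

Derivation:
Step 1: interval [0/1, 1/1), width = 1/1 - 0/1 = 1/1
  'c': [0/1 + 1/1*0/1, 0/1 + 1/1*3/5) = [0/1, 3/5)
  'b': [0/1 + 1/1*3/5, 0/1 + 1/1*9/10) = [3/5, 9/10) <- contains code 357/400
  'e': [0/1 + 1/1*9/10, 0/1 + 1/1*1/1) = [9/10, 1/1)
  emit 'b', narrow to [3/5, 9/10)
Step 2: interval [3/5, 9/10), width = 9/10 - 3/5 = 3/10
  'c': [3/5 + 3/10*0/1, 3/5 + 3/10*3/5) = [3/5, 39/50)
  'b': [3/5 + 3/10*3/5, 3/5 + 3/10*9/10) = [39/50, 87/100)
  'e': [3/5 + 3/10*9/10, 3/5 + 3/10*1/1) = [87/100, 9/10) <- contains code 357/400
  emit 'e', narrow to [87/100, 9/10)
Step 3: interval [87/100, 9/10), width = 9/10 - 87/100 = 3/100
  'c': [87/100 + 3/100*0/1, 87/100 + 3/100*3/5) = [87/100, 111/125)
  'b': [87/100 + 3/100*3/5, 87/100 + 3/100*9/10) = [111/125, 897/1000) <- contains code 357/400
  'e': [87/100 + 3/100*9/10, 87/100 + 3/100*1/1) = [897/1000, 9/10)
  emit 'b', narrow to [111/125, 897/1000)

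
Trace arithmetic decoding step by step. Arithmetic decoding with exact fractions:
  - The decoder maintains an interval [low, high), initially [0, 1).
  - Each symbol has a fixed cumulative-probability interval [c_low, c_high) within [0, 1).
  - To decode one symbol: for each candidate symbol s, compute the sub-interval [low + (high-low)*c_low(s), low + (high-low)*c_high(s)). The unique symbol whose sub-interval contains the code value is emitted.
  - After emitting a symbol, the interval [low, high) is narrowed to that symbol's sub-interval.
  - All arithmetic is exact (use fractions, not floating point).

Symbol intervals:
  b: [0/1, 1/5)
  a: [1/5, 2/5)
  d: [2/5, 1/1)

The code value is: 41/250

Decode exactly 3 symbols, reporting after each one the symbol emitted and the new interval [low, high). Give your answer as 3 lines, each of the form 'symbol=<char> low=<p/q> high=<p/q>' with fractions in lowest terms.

Answer: symbol=b low=0/1 high=1/5
symbol=d low=2/25 high=1/5
symbol=d low=16/125 high=1/5

Derivation:
Step 1: interval [0/1, 1/1), width = 1/1 - 0/1 = 1/1
  'b': [0/1 + 1/1*0/1, 0/1 + 1/1*1/5) = [0/1, 1/5) <- contains code 41/250
  'a': [0/1 + 1/1*1/5, 0/1 + 1/1*2/5) = [1/5, 2/5)
  'd': [0/1 + 1/1*2/5, 0/1 + 1/1*1/1) = [2/5, 1/1)
  emit 'b', narrow to [0/1, 1/5)
Step 2: interval [0/1, 1/5), width = 1/5 - 0/1 = 1/5
  'b': [0/1 + 1/5*0/1, 0/1 + 1/5*1/5) = [0/1, 1/25)
  'a': [0/1 + 1/5*1/5, 0/1 + 1/5*2/5) = [1/25, 2/25)
  'd': [0/1 + 1/5*2/5, 0/1 + 1/5*1/1) = [2/25, 1/5) <- contains code 41/250
  emit 'd', narrow to [2/25, 1/5)
Step 3: interval [2/25, 1/5), width = 1/5 - 2/25 = 3/25
  'b': [2/25 + 3/25*0/1, 2/25 + 3/25*1/5) = [2/25, 13/125)
  'a': [2/25 + 3/25*1/5, 2/25 + 3/25*2/5) = [13/125, 16/125)
  'd': [2/25 + 3/25*2/5, 2/25 + 3/25*1/1) = [16/125, 1/5) <- contains code 41/250
  emit 'd', narrow to [16/125, 1/5)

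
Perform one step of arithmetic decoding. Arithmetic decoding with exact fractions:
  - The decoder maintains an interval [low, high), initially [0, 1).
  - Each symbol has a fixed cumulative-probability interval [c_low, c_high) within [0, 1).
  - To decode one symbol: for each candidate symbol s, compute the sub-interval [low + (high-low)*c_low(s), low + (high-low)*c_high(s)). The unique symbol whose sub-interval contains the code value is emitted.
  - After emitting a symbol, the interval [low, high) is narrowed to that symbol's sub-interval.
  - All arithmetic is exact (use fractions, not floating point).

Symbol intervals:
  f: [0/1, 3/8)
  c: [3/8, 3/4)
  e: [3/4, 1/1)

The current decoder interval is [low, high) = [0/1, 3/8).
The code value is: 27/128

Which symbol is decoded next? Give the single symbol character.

Interval width = high − low = 3/8 − 0/1 = 3/8
Scaled code = (code − low) / width = (27/128 − 0/1) / 3/8 = 9/16
  f: [0/1, 3/8) 
  c: [3/8, 3/4) ← scaled code falls here ✓
  e: [3/4, 1/1) 

Answer: c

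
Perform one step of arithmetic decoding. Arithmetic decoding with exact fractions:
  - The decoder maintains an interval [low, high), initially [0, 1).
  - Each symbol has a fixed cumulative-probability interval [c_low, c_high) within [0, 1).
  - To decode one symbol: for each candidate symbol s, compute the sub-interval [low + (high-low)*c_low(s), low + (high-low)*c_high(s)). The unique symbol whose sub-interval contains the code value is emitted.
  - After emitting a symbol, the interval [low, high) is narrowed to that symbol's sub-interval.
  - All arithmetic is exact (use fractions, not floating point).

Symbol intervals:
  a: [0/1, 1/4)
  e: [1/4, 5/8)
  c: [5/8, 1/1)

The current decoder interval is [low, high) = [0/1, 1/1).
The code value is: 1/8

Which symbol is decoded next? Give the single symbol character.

Interval width = high − low = 1/1 − 0/1 = 1/1
Scaled code = (code − low) / width = (1/8 − 0/1) / 1/1 = 1/8
  a: [0/1, 1/4) ← scaled code falls here ✓
  e: [1/4, 5/8) 
  c: [5/8, 1/1) 

Answer: a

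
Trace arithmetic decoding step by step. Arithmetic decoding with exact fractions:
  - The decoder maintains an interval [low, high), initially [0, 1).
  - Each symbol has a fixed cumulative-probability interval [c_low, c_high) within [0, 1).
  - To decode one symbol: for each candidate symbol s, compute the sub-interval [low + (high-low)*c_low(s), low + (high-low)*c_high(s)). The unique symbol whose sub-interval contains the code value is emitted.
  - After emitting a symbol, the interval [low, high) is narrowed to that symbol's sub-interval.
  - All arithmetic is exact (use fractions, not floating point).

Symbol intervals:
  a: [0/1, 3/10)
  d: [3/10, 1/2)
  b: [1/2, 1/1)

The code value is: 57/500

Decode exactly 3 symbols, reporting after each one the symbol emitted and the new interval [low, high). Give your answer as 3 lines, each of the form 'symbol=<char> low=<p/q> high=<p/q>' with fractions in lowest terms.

Step 1: interval [0/1, 1/1), width = 1/1 - 0/1 = 1/1
  'a': [0/1 + 1/1*0/1, 0/1 + 1/1*3/10) = [0/1, 3/10) <- contains code 57/500
  'd': [0/1 + 1/1*3/10, 0/1 + 1/1*1/2) = [3/10, 1/2)
  'b': [0/1 + 1/1*1/2, 0/1 + 1/1*1/1) = [1/2, 1/1)
  emit 'a', narrow to [0/1, 3/10)
Step 2: interval [0/1, 3/10), width = 3/10 - 0/1 = 3/10
  'a': [0/1 + 3/10*0/1, 0/1 + 3/10*3/10) = [0/1, 9/100)
  'd': [0/1 + 3/10*3/10, 0/1 + 3/10*1/2) = [9/100, 3/20) <- contains code 57/500
  'b': [0/1 + 3/10*1/2, 0/1 + 3/10*1/1) = [3/20, 3/10)
  emit 'd', narrow to [9/100, 3/20)
Step 3: interval [9/100, 3/20), width = 3/20 - 9/100 = 3/50
  'a': [9/100 + 3/50*0/1, 9/100 + 3/50*3/10) = [9/100, 27/250)
  'd': [9/100 + 3/50*3/10, 9/100 + 3/50*1/2) = [27/250, 3/25) <- contains code 57/500
  'b': [9/100 + 3/50*1/2, 9/100 + 3/50*1/1) = [3/25, 3/20)
  emit 'd', narrow to [27/250, 3/25)

Answer: symbol=a low=0/1 high=3/10
symbol=d low=9/100 high=3/20
symbol=d low=27/250 high=3/25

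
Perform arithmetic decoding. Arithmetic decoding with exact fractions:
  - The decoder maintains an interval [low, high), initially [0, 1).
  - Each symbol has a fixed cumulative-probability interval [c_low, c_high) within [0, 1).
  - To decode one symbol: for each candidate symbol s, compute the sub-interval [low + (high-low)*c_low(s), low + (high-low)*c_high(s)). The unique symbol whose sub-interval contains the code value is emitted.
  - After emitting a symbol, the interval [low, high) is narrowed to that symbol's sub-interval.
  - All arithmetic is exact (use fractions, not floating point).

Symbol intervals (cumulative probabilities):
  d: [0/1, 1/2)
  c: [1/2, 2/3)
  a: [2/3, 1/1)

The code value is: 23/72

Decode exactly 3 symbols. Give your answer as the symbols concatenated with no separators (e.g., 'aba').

Answer: dca

Derivation:
Step 1: interval [0/1, 1/1), width = 1/1 - 0/1 = 1/1
  'd': [0/1 + 1/1*0/1, 0/1 + 1/1*1/2) = [0/1, 1/2) <- contains code 23/72
  'c': [0/1 + 1/1*1/2, 0/1 + 1/1*2/3) = [1/2, 2/3)
  'a': [0/1 + 1/1*2/3, 0/1 + 1/1*1/1) = [2/3, 1/1)
  emit 'd', narrow to [0/1, 1/2)
Step 2: interval [0/1, 1/2), width = 1/2 - 0/1 = 1/2
  'd': [0/1 + 1/2*0/1, 0/1 + 1/2*1/2) = [0/1, 1/4)
  'c': [0/1 + 1/2*1/2, 0/1 + 1/2*2/3) = [1/4, 1/3) <- contains code 23/72
  'a': [0/1 + 1/2*2/3, 0/1 + 1/2*1/1) = [1/3, 1/2)
  emit 'c', narrow to [1/4, 1/3)
Step 3: interval [1/4, 1/3), width = 1/3 - 1/4 = 1/12
  'd': [1/4 + 1/12*0/1, 1/4 + 1/12*1/2) = [1/4, 7/24)
  'c': [1/4 + 1/12*1/2, 1/4 + 1/12*2/3) = [7/24, 11/36)
  'a': [1/4 + 1/12*2/3, 1/4 + 1/12*1/1) = [11/36, 1/3) <- contains code 23/72
  emit 'a', narrow to [11/36, 1/3)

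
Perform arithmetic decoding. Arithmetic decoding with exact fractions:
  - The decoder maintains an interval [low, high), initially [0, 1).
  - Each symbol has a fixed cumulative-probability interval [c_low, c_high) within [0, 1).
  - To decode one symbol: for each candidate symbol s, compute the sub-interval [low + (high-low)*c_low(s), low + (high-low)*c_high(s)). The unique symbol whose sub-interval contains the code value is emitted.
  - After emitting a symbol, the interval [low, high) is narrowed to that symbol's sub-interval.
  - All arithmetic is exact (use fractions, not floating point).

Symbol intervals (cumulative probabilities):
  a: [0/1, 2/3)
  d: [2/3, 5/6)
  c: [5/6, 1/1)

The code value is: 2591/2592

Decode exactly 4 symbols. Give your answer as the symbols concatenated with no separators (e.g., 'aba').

Answer: cccc

Derivation:
Step 1: interval [0/1, 1/1), width = 1/1 - 0/1 = 1/1
  'a': [0/1 + 1/1*0/1, 0/1 + 1/1*2/3) = [0/1, 2/3)
  'd': [0/1 + 1/1*2/3, 0/1 + 1/1*5/6) = [2/3, 5/6)
  'c': [0/1 + 1/1*5/6, 0/1 + 1/1*1/1) = [5/6, 1/1) <- contains code 2591/2592
  emit 'c', narrow to [5/6, 1/1)
Step 2: interval [5/6, 1/1), width = 1/1 - 5/6 = 1/6
  'a': [5/6 + 1/6*0/1, 5/6 + 1/6*2/3) = [5/6, 17/18)
  'd': [5/6 + 1/6*2/3, 5/6 + 1/6*5/6) = [17/18, 35/36)
  'c': [5/6 + 1/6*5/6, 5/6 + 1/6*1/1) = [35/36, 1/1) <- contains code 2591/2592
  emit 'c', narrow to [35/36, 1/1)
Step 3: interval [35/36, 1/1), width = 1/1 - 35/36 = 1/36
  'a': [35/36 + 1/36*0/1, 35/36 + 1/36*2/3) = [35/36, 107/108)
  'd': [35/36 + 1/36*2/3, 35/36 + 1/36*5/6) = [107/108, 215/216)
  'c': [35/36 + 1/36*5/6, 35/36 + 1/36*1/1) = [215/216, 1/1) <- contains code 2591/2592
  emit 'c', narrow to [215/216, 1/1)
Step 4: interval [215/216, 1/1), width = 1/1 - 215/216 = 1/216
  'a': [215/216 + 1/216*0/1, 215/216 + 1/216*2/3) = [215/216, 647/648)
  'd': [215/216 + 1/216*2/3, 215/216 + 1/216*5/6) = [647/648, 1295/1296)
  'c': [215/216 + 1/216*5/6, 215/216 + 1/216*1/1) = [1295/1296, 1/1) <- contains code 2591/2592
  emit 'c', narrow to [1295/1296, 1/1)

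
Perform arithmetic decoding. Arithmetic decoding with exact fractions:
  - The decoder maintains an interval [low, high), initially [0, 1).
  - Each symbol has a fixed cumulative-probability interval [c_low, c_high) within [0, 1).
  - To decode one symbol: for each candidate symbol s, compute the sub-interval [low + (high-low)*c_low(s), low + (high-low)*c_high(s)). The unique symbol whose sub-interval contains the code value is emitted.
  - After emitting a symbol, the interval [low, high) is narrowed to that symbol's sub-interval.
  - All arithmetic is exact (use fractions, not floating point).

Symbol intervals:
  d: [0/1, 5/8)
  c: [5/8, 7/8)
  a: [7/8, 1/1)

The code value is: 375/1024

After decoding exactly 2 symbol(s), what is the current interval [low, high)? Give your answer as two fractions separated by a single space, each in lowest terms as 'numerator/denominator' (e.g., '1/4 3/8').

Step 1: interval [0/1, 1/1), width = 1/1 - 0/1 = 1/1
  'd': [0/1 + 1/1*0/1, 0/1 + 1/1*5/8) = [0/1, 5/8) <- contains code 375/1024
  'c': [0/1 + 1/1*5/8, 0/1 + 1/1*7/8) = [5/8, 7/8)
  'a': [0/1 + 1/1*7/8, 0/1 + 1/1*1/1) = [7/8, 1/1)
  emit 'd', narrow to [0/1, 5/8)
Step 2: interval [0/1, 5/8), width = 5/8 - 0/1 = 5/8
  'd': [0/1 + 5/8*0/1, 0/1 + 5/8*5/8) = [0/1, 25/64) <- contains code 375/1024
  'c': [0/1 + 5/8*5/8, 0/1 + 5/8*7/8) = [25/64, 35/64)
  'a': [0/1 + 5/8*7/8, 0/1 + 5/8*1/1) = [35/64, 5/8)
  emit 'd', narrow to [0/1, 25/64)

Answer: 0/1 25/64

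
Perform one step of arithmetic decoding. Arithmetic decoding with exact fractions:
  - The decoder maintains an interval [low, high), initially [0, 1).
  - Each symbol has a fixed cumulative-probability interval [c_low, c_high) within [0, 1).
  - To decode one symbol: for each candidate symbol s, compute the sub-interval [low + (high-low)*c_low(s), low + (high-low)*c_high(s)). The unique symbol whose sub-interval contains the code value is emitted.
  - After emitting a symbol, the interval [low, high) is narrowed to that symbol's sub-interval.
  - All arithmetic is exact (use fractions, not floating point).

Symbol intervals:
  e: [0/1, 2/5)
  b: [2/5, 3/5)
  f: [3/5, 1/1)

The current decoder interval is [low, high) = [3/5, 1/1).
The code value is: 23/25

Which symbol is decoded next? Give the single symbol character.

Interval width = high − low = 1/1 − 3/5 = 2/5
Scaled code = (code − low) / width = (23/25 − 3/5) / 2/5 = 4/5
  e: [0/1, 2/5) 
  b: [2/5, 3/5) 
  f: [3/5, 1/1) ← scaled code falls here ✓

Answer: f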